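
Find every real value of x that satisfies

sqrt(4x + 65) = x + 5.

Square both sides: 4x + 65 = (x + 5)^2.
Expand and rearrange: x^2 + 6x - 40 = 0.
Solving gives x = 4 or x = -10.
Check each candidate in the original equation:
  x = 4: sqrt(81) = 9, while x + 5 = 9 — valid.
  x = -10: sqrt(25) = 5, while x + 5 = -5 — extraneous.

x = 4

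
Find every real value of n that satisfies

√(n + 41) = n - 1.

n = 8

Square both sides: n + 41 = (n - 1)².
Expand and rearrange: n² - 3n - 40 = 0.
Solving gives n = 8 or n = -5.
Check each candidate in the original equation:
  n = 8: √(49) = 7, while n - 1 = 7 — valid.
  n = -5: √(36) = 6, while n - 1 = -6 — extraneous.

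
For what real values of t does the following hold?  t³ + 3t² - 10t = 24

Rearrange: t³ + 3t² - 10t - 24 = 0.
Possible rational roots are divisors of -24. Testing t = -4 gives 0, so (t + 4) is a factor.
Divide: t³ + 3t² - 10t - 24 = (t + 4)(t² - t - 6).
Factor the quadratic: t = 3 or t = -2.

t = -4 or t = -2 or t = 3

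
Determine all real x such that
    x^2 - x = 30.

x = -5 or x = 6

Bring every term to one side: x^2 - x - 30 = 0.
Factor: (x - 6)(x + 5) = 0.
So x = 6 or x = -5.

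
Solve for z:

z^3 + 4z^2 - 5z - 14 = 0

Possible rational roots are divisors of -14. Testing z = 2 gives 0, so (z - 2) is a factor.
Divide: z^3 + 4z^2 - 5z - 14 = (z - 2)(z^2 + 6z + 7).
Apply the quadratic formula to z^2 + 6z + 7 = 0: z = (-6 +/- sqrt(8))/2, i.e. z ~= -1.5858 or z ~= -4.4142.

z = -4.4142 or z = -1.5858 or z = 2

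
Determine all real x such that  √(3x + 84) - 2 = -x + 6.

x = -1

Isolate the radical: √(3x + 84) = -x + 8.
Square both sides: 3x + 84 = (-x + 8)².
Expand and rearrange: x² - 19x - 20 = 0.
Solving gives x = 20 or x = -1.
Check each candidate in the original equation:
  x = 20: √(144) = 12, while -x + 8 = -12 — extraneous.
  x = -1: √(81) = 9, while -x + 8 = 9 — valid.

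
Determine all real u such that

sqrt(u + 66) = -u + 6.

Square both sides: u + 66 = (-u + 6)^2.
Expand and rearrange: u^2 - 13u - 30 = 0.
Solving gives u = 15 or u = -2.
Check each candidate in the original equation:
  u = 15: sqrt(81) = 9, while -u + 6 = -9 — extraneous.
  u = -2: sqrt(64) = 8, while -u + 6 = 8 — valid.

u = -2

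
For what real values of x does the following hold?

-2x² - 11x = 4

x = -5.1085 or x = -0.3915

Rearrange to standard form: -2x² - 11x - 4 = 0.
Discriminant: (-11)² − 4·(-2)·(-4) = 89.
Quadratic formula: x = (11 ± √89) / (-4).
So x = -11/4 - √(89)/4 ≈ -5.1085 or x = -11/4 + √(89)/4 ≈ -0.3915.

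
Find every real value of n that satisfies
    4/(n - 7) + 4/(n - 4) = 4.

Multiply both sides by (n - 7)(n - 4):
4(n - 4) + 4(n - 7) = 4(n - 7)(n - 4).
Expand and collect terms: 4n^2 - 52n + 156 = 0.
By the quadratic formula, n = (52 +/- sqrt(208)) / 8, so n ~= 8.3028 or n ~= 4.6972.
Neither value makes a denominator zero (n != 7, n != 4), so both are valid.

n = 4.6972 or n = 8.3028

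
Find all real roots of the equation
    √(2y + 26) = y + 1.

y = 5

Square both sides: 2y + 26 = (y + 1)².
Expand and rearrange: y² - 25 = 0.
Solving gives y = 5 or y = -5.
Check each candidate in the original equation:
  y = 5: √(36) = 6, while y + 1 = 6 — valid.
  y = -5: √(16) = 4, while y + 1 = -4 — extraneous.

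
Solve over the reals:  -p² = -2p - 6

Rearrange to standard form: -p² + 2p + 6 = 0.
Discriminant: (2)² − 4·(-1)·6 = 28.
Quadratic formula: p = (-2 ± √28) / (-2).
So p = 1 - √(7) ≈ -1.6458 or p = 1 + √(7) ≈ 3.6458.

p = -1.6458 or p = 3.6458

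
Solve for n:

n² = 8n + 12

n = -1.2915 or n = 9.2915

Rearrange to standard form: n² - 8n - 12 = 0.
Discriminant: (-8)² − 4·1·(-12) = 112.
Quadratic formula: n = (8 ± √112) / 2.
So n = 4 + 2·√(7) ≈ 9.2915 or n = 4 - 2·√(7) ≈ -1.2915.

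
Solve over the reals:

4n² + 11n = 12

Rearrange to standard form: 4n² + 11n - 12 = 0.
Discriminant: (11)² − 4·4·(-12) = 313.
Quadratic formula: n = (-11 ± √313) / 8.
So n = -11/8 + √(313)/8 ≈ 0.8365 or n = -√(313)/8 - 11/8 ≈ -3.5865.

n = -3.5865 or n = 0.8365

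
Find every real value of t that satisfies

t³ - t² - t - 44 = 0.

Possible rational roots are divisors of -44. Testing t = 4 gives 0, so (t - 4) is a factor.
Divide: t³ - t² - t - 44 = (t - 4)(t² + 3t + 11).
The quadratic t² + 3t + 11 has discriminant -35 < 0, so no further real roots.

t = 4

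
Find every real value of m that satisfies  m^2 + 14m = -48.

m = -8 or m = -6

Bring every term to one side: m^2 + 14m + 48 = 0.
Factor: (m + 8)(m + 6) = 0.
So m = -8 or m = -6.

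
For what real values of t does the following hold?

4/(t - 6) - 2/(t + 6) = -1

t = -2 or t = 0

Multiply both sides by (t - 6)(t + 6):
4(t + 6) - 2(t - 6) = -(t - 6)(t + 6).
Expand and collect terms: -t^2 - 2t = 0.
Factor or apply the quadratic formula: t = -2 or t = 0.
Neither value makes a denominator zero (t != 6, t != -6), so both are valid.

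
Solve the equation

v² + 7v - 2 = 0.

Discriminant: (7)² − 4·1·(-2) = 57.
Quadratic formula: v = (-7 ± √57) / 2.
So v = -7/2 + √(57)/2 ≈ 0.2749 or v = -√(57)/2 - 7/2 ≈ -7.2749.

v = -7.2749 or v = 0.2749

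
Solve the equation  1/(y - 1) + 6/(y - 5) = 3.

Multiply both sides by (y - 1)(y - 5):
(y - 5) + 6(y - 1) = 3(y - 1)(y - 5).
Expand and collect terms: 3y^2 - 25y + 26 = 0.
By the quadratic formula, y = (25 +/- sqrt(313)) / 6, so y ~= 7.1153 or y ~= 1.218.
Neither value makes a denominator zero (y != 1, y != 5), so both are valid.

y = 1.218 or y = 7.1153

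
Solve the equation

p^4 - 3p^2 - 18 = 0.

p = -2.4495 or p = 2.4495

Let u = p^2. The equation becomes u^2 - 3u - 18 = 0.
Factor: (u + 3)(u - 6) = 0, so u = -3 or u = 6.
p^2 = -3 < 0 has no real solution.
p^2 = 6 gives p = +/-sqrt(6) ~= +/-2.4495.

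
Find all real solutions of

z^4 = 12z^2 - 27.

Let u = z^2. The equation becomes u^2 - 12u + 27 = 0.
Factor: (u - 3)(u - 9) = 0, so u = 3 or u = 9.
z^2 = 3 gives z = +/-sqrt(3) ~= +/-1.7321.
z^2 = 9 gives z = +/-3.

z = -3 or z = -1.7321 or z = 1.7321 or z = 3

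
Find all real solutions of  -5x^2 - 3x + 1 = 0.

Discriminant: (-3)^2 - 4*(-5)*1 = 29.
Quadratic formula: x = (3 +/- sqrt(29)) / (-10).
So x = -sqrt(29)/10 - 3/10 ~= -0.8385 or x = -3/10 + sqrt(29)/10 ~= 0.2385.

x = -0.8385 or x = 0.2385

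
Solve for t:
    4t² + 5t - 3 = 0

Discriminant: (5)² − 4·4·(-3) = 73.
Quadratic formula: t = (-5 ± √73) / 8.
So t = -5/8 + √(73)/8 ≈ 0.443 or t = -√(73)/8 - 5/8 ≈ -1.693.

t = -1.693 or t = 0.443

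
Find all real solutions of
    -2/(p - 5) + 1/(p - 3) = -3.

p = 2.7427 or p = 5.5907

Multiply both sides by (p - 5)(p - 3):
-2(p - 3) + (p - 5) = -3(p - 5)(p - 3).
Expand and collect terms: -3p² + 25p - 46 = 0.
By the quadratic formula, p = (-25 ± √73) / -6, so p ≈ 2.7427 or p ≈ 5.5907.
Neither value makes a denominator zero (p ≠ 5, p ≠ 3), so both are valid.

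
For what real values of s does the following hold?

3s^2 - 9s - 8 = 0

s = -0.7174 or s = 3.7174

Discriminant: (-9)^2 - 4*3*(-8) = 177.
Quadratic formula: s = (9 +/- sqrt(177)) / 6.
So s = 3/2 + sqrt(177)/6 ~= 3.7174 or s = 3/2 - sqrt(177)/6 ~= -0.7174.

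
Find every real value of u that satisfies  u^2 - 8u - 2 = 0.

Discriminant: (-8)^2 - 4*1*(-2) = 72.
Quadratic formula: u = (8 +/- sqrt(72)) / 2.
So u = 4 + 3*sqrt(2) ~= 8.2426 or u = 4 - 3*sqrt(2) ~= -0.2426.

u = -0.2426 or u = 8.2426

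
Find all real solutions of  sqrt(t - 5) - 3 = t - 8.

Isolate the radical: sqrt(t - 5) = t - 5.
Square both sides: t - 5 = (t - 5)^2.
Expand and rearrange: t^2 - 11t + 30 = 0.
Solving gives t = 6 or t = 5.
Check each candidate in the original equation:
  t = 6: sqrt(1) = 1, while t - 5 = 1 — valid.
  t = 5: sqrt(0) = 0, while t - 5 = 0 — valid.

t = 5 or t = 6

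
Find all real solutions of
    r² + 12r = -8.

Rearrange to standard form: r² + 12r + 8 = 0.
Discriminant: (12)² − 4·1·8 = 112.
Quadratic formula: r = (-12 ± √112) / 2.
So r = -6 + 2·√(7) ≈ -0.7085 or r = -6 - 2·√(7) ≈ -11.2915.

r = -11.2915 or r = -0.7085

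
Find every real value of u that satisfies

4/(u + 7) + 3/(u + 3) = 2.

u = -5.7122 or u = -0.7878

Multiply both sides by (u + 7)(u + 3):
4(u + 3) + 3(u + 7) = 2(u + 7)(u + 3).
Expand and collect terms: 2u² + 13u + 9 = 0.
By the quadratic formula, u = (-13 ± √97) / 4, so u ≈ -0.7878 or u ≈ -5.7122.
Neither value makes a denominator zero (u ≠ -7, u ≠ -3), so both are valid.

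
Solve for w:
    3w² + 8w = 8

Rearrange to standard form: 3w² + 8w - 8 = 0.
Discriminant: (8)² − 4·3·(-8) = 160.
Quadratic formula: w = (-8 ± √160) / 6.
So w = -4/3 + 2·√(10)/3 ≈ 0.7749 or w = -2·√(10)/3 - 4/3 ≈ -3.4415.

w = -3.4415 or w = 0.7749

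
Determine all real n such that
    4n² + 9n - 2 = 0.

n = -2.4538 or n = 0.2038

Discriminant: (9)² − 4·4·(-2) = 113.
Quadratic formula: n = (-9 ± √113) / 8.
So n = -9/8 + √(113)/8 ≈ 0.2038 or n = -√(113)/8 - 9/8 ≈ -2.4538.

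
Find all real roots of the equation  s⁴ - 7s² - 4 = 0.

Let u = s². The equation becomes u² - 7u - 4 = 0.
By the quadratic formula, u = 7/2 + √(65)/2 or u = 7/2 - √(65)/2.
s² = 7/2 + √(65)/2 gives s = ±√(7/2 + √(65)/2) ≈ ±2.7443.
s² = 7/2 - √(65)/2 < 0 has no real solution.

s = -2.7443 or s = 2.7443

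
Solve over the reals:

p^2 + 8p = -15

Bring every term to one side: p^2 + 8p + 15 = 0.
Factor: (p + 5)(p + 3) = 0.
So p = -5 or p = -3.

p = -5 or p = -3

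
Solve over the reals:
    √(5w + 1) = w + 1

w = 0 or w = 3

Square both sides: 5w + 1 = (w + 1)².
Expand and rearrange: w² - 3w = 0.
Solving gives w = 3 or w = 0.
Check each candidate in the original equation:
  w = 3: √(16) = 4, while w + 1 = 4 — valid.
  w = 0: √(1) = 1, while w + 1 = 1 — valid.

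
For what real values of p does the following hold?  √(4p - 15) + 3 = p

p = 4 or p = 6

Isolate the radical: √(4p - 15) = p - 3.
Square both sides: 4p - 15 = (p - 3)².
Expand and rearrange: p² - 10p + 24 = 0.
Solving gives p = 6 or p = 4.
Check each candidate in the original equation:
  p = 6: √(9) = 3, while p - 3 = 3 — valid.
  p = 4: √(1) = 1, while p - 3 = 1 — valid.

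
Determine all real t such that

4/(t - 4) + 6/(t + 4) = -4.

Multiply both sides by (t - 4)(t + 4):
4(t + 4) + 6(t - 4) = -4(t - 4)(t + 4).
Expand and collect terms: -4t^2 - 10t + 72 = 0.
By the quadratic formula, t = (10 +/- sqrt(1252)) / -8, so t ~= -5.673 or t ~= 3.173.
Neither value makes a denominator zero (t != 4, t != -4), so both are valid.

t = -5.673 or t = 3.173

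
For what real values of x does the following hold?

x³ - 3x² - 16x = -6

x = -3 or x = 0.3542 or x = 5.6458

Rearrange: x³ - 3x² - 16x + 6 = 0.
Possible rational roots are divisors of 6. Testing x = -3 gives 0, so (x + 3) is a factor.
Divide: x³ - 3x² - 16x + 6 = (x + 3)(x² - 6x + 2).
Apply the quadratic formula to x² - 6x + 2 = 0: x = (6 ± √28)/2, i.e. x ≈ 5.6458 or x ≈ 0.3542.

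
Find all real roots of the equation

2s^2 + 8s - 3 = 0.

s = -4.3452 or s = 0.3452

Discriminant: (8)^2 - 4*2*(-3) = 88.
Quadratic formula: s = (-8 +/- sqrt(88)) / 4.
So s = -2 + sqrt(22)/2 ~= 0.3452 or s = -sqrt(22)/2 - 2 ~= -4.3452.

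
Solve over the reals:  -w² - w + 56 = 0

w = -8 or w = 7

Factor: -1(w + 8)(w - 7) = 0.
So w = -8 or w = 7.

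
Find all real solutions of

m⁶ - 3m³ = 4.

m = -1 or m = 1.5874

Let u = m³. The equation becomes u² - 3u - 4 = 0.
Factor: (u + 1)(u - 4) = 0, so u = -1 or u = 4.
m³ = -1 gives m = -1.
m³ = 4 gives m = ∛(4) ≈ 1.5874.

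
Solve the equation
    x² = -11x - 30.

x = -6 or x = -5

Bring every term to one side: x² + 11x + 30 = 0.
Factor: (x + 5)(x + 6) = 0.
So x = -5 or x = -6.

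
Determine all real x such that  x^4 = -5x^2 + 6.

Let u = x^2. The equation becomes u^2 + 5u - 6 = 0.
Factor: (u - 1)(u + 6) = 0, so u = 1 or u = -6.
x^2 = 1 gives x = +/-1.
x^2 = -6 < 0 has no real solution.

x = -1 or x = 1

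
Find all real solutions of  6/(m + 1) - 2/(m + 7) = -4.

Multiply both sides by (m + 1)(m + 7):
6(m + 7) - 2(m + 1) = -4(m + 1)(m + 7).
Expand and collect terms: -4m^2 - 36m - 68 = 0.
By the quadratic formula, m = (36 +/- sqrt(208)) / -8, so m ~= -6.3028 or m ~= -2.6972.
Neither value makes a denominator zero (m != -1, m != -7), so both are valid.

m = -6.3028 or m = -2.6972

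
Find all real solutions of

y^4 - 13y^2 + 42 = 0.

Let u = y^2. The equation becomes u^2 - 13u + 42 = 0.
Factor: (u - 6)(u - 7) = 0, so u = 6 or u = 7.
y^2 = 6 gives y = +/-sqrt(6) ~= +/-2.4495.
y^2 = 7 gives y = +/-sqrt(7) ~= +/-2.6458.

y = -2.6458 or y = -2.4495 or y = 2.4495 or y = 2.6458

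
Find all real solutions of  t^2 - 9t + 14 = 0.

t = 2 or t = 7

Factor: (t - 7)(t - 2) = 0.
So t = 7 or t = 2.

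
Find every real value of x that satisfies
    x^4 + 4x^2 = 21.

x = -1.7321 or x = 1.7321

Let u = x^2. The equation becomes u^2 + 4u - 21 = 0.
Factor: (u - 3)(u + 7) = 0, so u = 3 or u = -7.
x^2 = 3 gives x = +/-sqrt(3) ~= +/-1.7321.
x^2 = -7 < 0 has no real solution.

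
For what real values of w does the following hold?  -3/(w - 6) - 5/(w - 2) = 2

w = -1.1623 or w = 5.1623

Multiply both sides by (w - 6)(w - 2):
-3(w - 2) - 5(w - 6) = 2(w - 6)(w - 2).
Expand and collect terms: 2w^2 - 8w - 12 = 0.
By the quadratic formula, w = (8 +/- sqrt(160)) / 4, so w ~= 5.1623 or w ~= -1.1623.
Neither value makes a denominator zero (w != 6, w != 2), so both are valid.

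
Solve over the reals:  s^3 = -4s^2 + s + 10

s = -3.4495 or s = -2 or s = 1.4495

Rearrange: s^3 + 4s^2 - s - 10 = 0.
Possible rational roots are divisors of -10. Testing s = -2 gives 0, so (s + 2) is a factor.
Divide: s^3 + 4s^2 - s - 10 = (s + 2)(s^2 + 2s - 5).
Apply the quadratic formula to s^2 + 2s - 5 = 0: s = (-2 +/- sqrt(24))/2, i.e. s ~= 1.4495 or s ~= -3.4495.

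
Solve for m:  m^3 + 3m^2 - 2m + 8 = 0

Possible rational roots are divisors of 8. Testing m = -4 gives 0, so (m + 4) is a factor.
Divide: m^3 + 3m^2 - 2m + 8 = (m + 4)(m^2 - m + 2).
The quadratic m^2 - m + 2 has discriminant -7 < 0, so no further real roots.

m = -4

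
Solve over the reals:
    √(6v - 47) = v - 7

Square both sides: 6v - 47 = (v - 7)².
Expand and rearrange: v² - 20v + 96 = 0.
Solving gives v = 12 or v = 8.
Check each candidate in the original equation:
  v = 12: √(25) = 5, while v - 7 = 5 — valid.
  v = 8: √(1) = 1, while v - 7 = 1 — valid.

v = 8 or v = 12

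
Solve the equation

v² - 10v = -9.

Bring every term to one side: v² - 10v + 9 = 0.
Factor: (v - 9)(v - 1) = 0.
So v = 9 or v = 1.

v = 1 or v = 9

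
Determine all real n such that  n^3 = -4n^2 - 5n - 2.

Rearrange: n^3 + 4n^2 + 5n + 2 = 0.
Possible rational roots are divisors of 2. Testing n = -2 gives 0, so (n + 2) is a factor.
Divide: n^3 + 4n^2 + 5n + 2 = (n + 2)(n^2 + 2n + 1).
The quadratic has the repeated root n = -1.

n = -2 or n = -1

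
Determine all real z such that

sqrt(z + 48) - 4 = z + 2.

z = 1

Isolate the radical: sqrt(z + 48) = z + 6.
Square both sides: z + 48 = (z + 6)^2.
Expand and rearrange: z^2 + 11z - 12 = 0.
Solving gives z = 1 or z = -12.
Check each candidate in the original equation:
  z = 1: sqrt(49) = 7, while z + 6 = 7 — valid.
  z = -12: sqrt(36) = 6, while z + 6 = -6 — extraneous.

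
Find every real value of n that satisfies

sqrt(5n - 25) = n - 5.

n = 5 or n = 10

Square both sides: 5n - 25 = (n - 5)^2.
Expand and rearrange: n^2 - 15n + 50 = 0.
Solving gives n = 10 or n = 5.
Check each candidate in the original equation:
  n = 10: sqrt(25) = 5, while n - 5 = 5 — valid.
  n = 5: sqrt(0) = 0, while n - 5 = 0 — valid.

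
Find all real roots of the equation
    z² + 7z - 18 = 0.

z = -9 or z = 2

Factor: (z - 2)(z + 9) = 0.
So z = 2 or z = -9.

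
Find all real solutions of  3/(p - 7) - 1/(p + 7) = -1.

p = -5.6904 or p = 3.6904

Multiply both sides by (p - 7)(p + 7):
3(p + 7) - (p - 7) = -(p - 7)(p + 7).
Expand and collect terms: -p^2 - 2p + 21 = 0.
By the quadratic formula, p = (2 +/- sqrt(88)) / -2, so p ~= -5.6904 or p ~= 3.6904.
Neither value makes a denominator zero (p != 7, p != -7), so both are valid.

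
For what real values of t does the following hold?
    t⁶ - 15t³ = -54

Let u = t³. The equation becomes u² - 15u + 54 = 0.
Factor: (u - 9)(u - 6) = 0, so u = 9 or u = 6.
t³ = 9 gives t = ∛(9) ≈ 2.0801.
t³ = 6 gives t = ∛(6) ≈ 1.8171.

t = 1.8171 or t = 2.0801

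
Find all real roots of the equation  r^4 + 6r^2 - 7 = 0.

Let u = r^2. The equation becomes u^2 + 6u - 7 = 0.
Factor: (u - 1)(u + 7) = 0, so u = 1 or u = -7.
r^2 = 1 gives r = +/-1.
r^2 = -7 < 0 has no real solution.

r = -1 or r = 1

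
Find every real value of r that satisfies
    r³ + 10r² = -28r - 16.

r = -5.2361 or r = -4 or r = -0.7639

Rearrange: r³ + 10r² + 28r + 16 = 0.
Possible rational roots are divisors of 16. Testing r = -4 gives 0, so (r + 4) is a factor.
Divide: r³ + 10r² + 28r + 16 = (r + 4)(r² + 6r + 4).
Apply the quadratic formula to r² + 6r + 4 = 0: r = (-6 ± √20)/2, i.e. r ≈ -0.7639 or r ≈ -5.2361.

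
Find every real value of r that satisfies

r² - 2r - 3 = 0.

r = -1 or r = 3

Factor: (r + 1)(r - 3) = 0.
So r = -1 or r = 3.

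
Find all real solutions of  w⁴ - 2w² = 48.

Let u = w². The equation becomes u² - 2u - 48 = 0.
Factor: (u + 6)(u - 8) = 0, so u = -6 or u = 8.
w² = -6 < 0 has no real solution.
w² = 8 gives w = ±2·√(2) ≈ ±2.8284.

w = -2.8284 or w = 2.8284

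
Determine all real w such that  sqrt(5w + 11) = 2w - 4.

w = 5

Square both sides: 5w + 11 = (2w - 4)^2.
Expand and rearrange: 4w^2 - 21w + 5 = 0.
Solving gives w = 5 or w = 0.25.
Check each candidate in the original equation:
  w = 5: sqrt(36) = 6, while 2w - 4 = 6 — valid.
  w = 0.25: sqrt(12.25) = 3.5, while 2w - 4 = -3.5 — extraneous.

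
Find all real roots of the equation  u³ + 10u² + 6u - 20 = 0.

Possible rational roots are divisors of -20. Testing u = -2 gives 0, so (u + 2) is a factor.
Divide: u³ + 10u² + 6u - 20 = (u + 2)(u² + 8u - 10).
Apply the quadratic formula to u² + 8u - 10 = 0: u = (-8 ± √104)/2, i.e. u ≈ 1.099 or u ≈ -9.099.

u = -9.099 or u = -2 or u = 1.099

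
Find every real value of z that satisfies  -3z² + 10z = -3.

z = -0.277 or z = 3.6103

Rearrange to standard form: -3z² + 10z + 3 = 0.
Discriminant: (10)² − 4·(-3)·3 = 136.
Quadratic formula: z = (-10 ± √136) / (-6).
So z = 5/3 - √(34)/3 ≈ -0.277 or z = 5/3 + √(34)/3 ≈ 3.6103.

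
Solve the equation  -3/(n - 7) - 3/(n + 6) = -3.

Multiply both sides by (n - 7)(n + 6):
-3(n + 6) - 3(n - 7) = -3(n - 7)(n + 6).
Expand and collect terms: -3n² + 9n + 123 = 0.
By the quadratic formula, n = (-9 ± √1557) / -6, so n ≈ -5.0765 or n ≈ 8.0765.
Neither value makes a denominator zero (n ≠ 7, n ≠ -6), so both are valid.

n = -5.0765 or n = 8.0765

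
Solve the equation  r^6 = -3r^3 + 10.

Let u = r^3. The equation becomes u^2 + 3u - 10 = 0.
Factor: (u + 5)(u - 2) = 0, so u = -5 or u = 2.
r^3 = -5 gives r = -(5)^(1/3) ~= -1.71.
r^3 = 2 gives r = (2)^(1/3) ~= 1.2599.

r = -1.71 or r = 1.2599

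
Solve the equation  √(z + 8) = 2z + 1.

z = 1

Square both sides: z + 8 = (2z + 1)².
Expand and rearrange: 4z² + 3z - 7 = 0.
Solving gives z = 1 or z = -1.75.
Check each candidate in the original equation:
  z = 1: √(9) = 3, while 2z + 1 = 3 — valid.
  z = -1.75: √(6.25) = 2.5, while 2z + 1 = -2.5 — extraneous.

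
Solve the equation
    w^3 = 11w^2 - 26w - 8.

w = -0.2749 or w = 4 or w = 7.2749

Rearrange: w^3 - 11w^2 + 26w + 8 = 0.
Possible rational roots are divisors of 8. Testing w = 4 gives 0, so (w - 4) is a factor.
Divide: w^3 - 11w^2 + 26w + 8 = (w - 4)(w^2 - 7w - 2).
Apply the quadratic formula to w^2 - 7w - 2 = 0: w = (7 +/- sqrt(57))/2, i.e. w ~= 7.2749 or w ~= -0.2749.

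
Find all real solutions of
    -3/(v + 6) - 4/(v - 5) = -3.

v = -5.1165 or v = 6.4498

Multiply both sides by (v + 6)(v - 5):
-3(v - 5) - 4(v + 6) = -3(v + 6)(v - 5).
Expand and collect terms: -3v^2 + 4v + 99 = 0.
By the quadratic formula, v = (-4 +/- sqrt(1204)) / -6, so v ~= -5.1165 or v ~= 6.4498.
Neither value makes a denominator zero (v != -6, v != 5), so both are valid.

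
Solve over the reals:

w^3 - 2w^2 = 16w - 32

w = -4 or w = 2 or w = 4

Rearrange: w^3 - 2w^2 - 16w + 32 = 0.
Possible rational roots are divisors of 32. Testing w = 4 gives 0, so (w - 4) is a factor.
Divide: w^3 - 2w^2 - 16w + 32 = (w - 4)(w^2 + 2w - 8).
Factor the quadratic: w = 2 or w = -4.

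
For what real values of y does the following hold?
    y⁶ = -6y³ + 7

Let u = y³. The equation becomes u² + 6u - 7 = 0.
Factor: (u - 1)(u + 7) = 0, so u = 1 or u = -7.
y³ = 1 gives y = 1.
y³ = -7 gives y = -∛(7) ≈ -1.9129.

y = -1.9129 or y = 1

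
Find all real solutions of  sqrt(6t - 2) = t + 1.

Square both sides: 6t - 2 = (t + 1)^2.
Expand and rearrange: t^2 - 4t + 3 = 0.
Solving gives t = 3 or t = 1.
Check each candidate in the original equation:
  t = 3: sqrt(16) = 4, while t + 1 = 4 — valid.
  t = 1: sqrt(4) = 2, while t + 1 = 2 — valid.

t = 1 or t = 3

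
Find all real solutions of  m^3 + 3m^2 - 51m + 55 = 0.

m = -9.1962 or m = 1.1962 or m = 5

Possible rational roots are divisors of 55. Testing m = 5 gives 0, so (m - 5) is a factor.
Divide: m^3 + 3m^2 - 51m + 55 = (m - 5)(m^2 + 8m - 11).
Apply the quadratic formula to m^2 + 8m - 11 = 0: m = (-8 +/- sqrt(108))/2, i.e. m ~= 1.1962 or m ~= -9.1962.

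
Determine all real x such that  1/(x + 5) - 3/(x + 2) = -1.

Multiply both sides by (x + 5)(x + 2):
(x + 2) - 3(x + 5) = -(x + 5)(x + 2).
Expand and collect terms: -x² - 5x + 3 = 0.
By the quadratic formula, x = (5 ± √37) / -2, so x ≈ -5.5414 or x ≈ 0.5414.
Neither value makes a denominator zero (x ≠ -5, x ≠ -2), so both are valid.

x = -5.5414 or x = 0.5414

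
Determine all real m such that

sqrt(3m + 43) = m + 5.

m = 2

Square both sides: 3m + 43 = (m + 5)^2.
Expand and rearrange: m^2 + 7m - 18 = 0.
Solving gives m = 2 or m = -9.
Check each candidate in the original equation:
  m = 2: sqrt(49) = 7, while m + 5 = 7 — valid.
  m = -9: sqrt(16) = 4, while m + 5 = -4 — extraneous.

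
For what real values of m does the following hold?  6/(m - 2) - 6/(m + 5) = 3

Multiply both sides by (m - 2)(m + 5):
6(m + 5) - 6(m - 2) = 3(m - 2)(m + 5).
Expand and collect terms: 3m² + 9m - 72 = 0.
By the quadratic formula, m = (-9 ± √945) / 6, so m ≈ 3.6235 or m ≈ -6.6235.
Neither value makes a denominator zero (m ≠ 2, m ≠ -5), so both are valid.

m = -6.6235 or m = 3.6235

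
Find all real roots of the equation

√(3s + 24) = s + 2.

Square both sides: 3s + 24 = (s + 2)².
Expand and rearrange: s² + s - 20 = 0.
Solving gives s = 4 or s = -5.
Check each candidate in the original equation:
  s = 4: √(36) = 6, while s + 2 = 6 — valid.
  s = -5: √(9) = 3, while s + 2 = -3 — extraneous.

s = 4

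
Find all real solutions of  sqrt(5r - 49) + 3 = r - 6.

r = 10 or r = 13

Isolate the radical: sqrt(5r - 49) = r - 9.
Square both sides: 5r - 49 = (r - 9)^2.
Expand and rearrange: r^2 - 23r + 130 = 0.
Solving gives r = 13 or r = 10.
Check each candidate in the original equation:
  r = 13: sqrt(16) = 4, while r - 9 = 4 — valid.
  r = 10: sqrt(1) = 1, while r - 9 = 1 — valid.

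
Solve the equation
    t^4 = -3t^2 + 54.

t = -2.4495 or t = 2.4495

Let u = t^2. The equation becomes u^2 + 3u - 54 = 0.
Factor: (u + 9)(u - 6) = 0, so u = -9 or u = 6.
t^2 = -9 < 0 has no real solution.
t^2 = 6 gives t = +/-sqrt(6) ~= +/-2.4495.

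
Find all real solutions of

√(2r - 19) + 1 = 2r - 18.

r = 9.5 or r = 10

Isolate the radical: √(2r - 19) = 2r - 19.
Square both sides: 2r - 19 = (2r - 19)².
Expand and rearrange: 4r² - 78r + 380 = 0.
Solving gives r = 10 or r = 9.5.
Check each candidate in the original equation:
  r = 10: √(1) = 1, while 2r - 19 = 1 — valid.
  r = 9.5: √(0) = 0, while 2r - 19 = 0 — valid.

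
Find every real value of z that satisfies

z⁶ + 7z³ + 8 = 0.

Let u = z³. The equation becomes u² + 7u + 8 = 0.
By the quadratic formula, u = -7/2 + √(17)/2 or u = -7/2 - √(17)/2.
z³ = -7/2 + √(17)/2 gives z = -∛(7/2 - √(17)/2) ≈ -1.1288.
z³ = -7/2 - √(17)/2 gives z = -∛(√(17)/2 + 7/2) ≈ -1.7717.

z = -1.7717 or z = -1.1288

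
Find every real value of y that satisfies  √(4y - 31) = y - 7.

Square both sides: 4y - 31 = (y - 7)².
Expand and rearrange: y² - 18y + 80 = 0.
Solving gives y = 10 or y = 8.
Check each candidate in the original equation:
  y = 10: √(9) = 3, while y - 7 = 3 — valid.
  y = 8: √(1) = 1, while y - 7 = 1 — valid.

y = 8 or y = 10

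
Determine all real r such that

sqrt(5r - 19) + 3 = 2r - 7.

Isolate the radical: sqrt(5r - 19) = 2r - 10.
Square both sides: 5r - 19 = (2r - 10)^2.
Expand and rearrange: 4r^2 - 45r + 119 = 0.
Solving gives r = 7 or r = 4.25.
Check each candidate in the original equation:
  r = 7: sqrt(16) = 4, while 2r - 10 = 4 — valid.
  r = 4.25: sqrt(2.25) = 1.5, while 2r - 10 = -1.5 — extraneous.

r = 7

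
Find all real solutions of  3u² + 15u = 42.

u = -7 or u = 2

Bring every term to one side: 3u² + 15u - 42 = 0.
Factor: 3(u - 2)(u + 7) = 0.
So u = 2 or u = -7.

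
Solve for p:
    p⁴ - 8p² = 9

p = -3 or p = 3

Let u = p². The equation becomes u² - 8u - 9 = 0.
Factor: (u - 9)(u + 1) = 0, so u = 9 or u = -1.
p² = 9 gives p = ±3.
p² = -1 < 0 has no real solution.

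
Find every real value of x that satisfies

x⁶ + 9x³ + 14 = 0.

Let u = x³. The equation becomes u² + 9u + 14 = 0.
Factor: (u + 7)(u + 2) = 0, so u = -7 or u = -2.
x³ = -7 gives x = -∛(7) ≈ -1.9129.
x³ = -2 gives x = -∛(2) ≈ -1.2599.

x = -1.9129 or x = -1.2599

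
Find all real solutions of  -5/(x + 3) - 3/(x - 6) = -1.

Multiply both sides by (x + 3)(x - 6):
-5(x - 6) - 3(x + 3) = -(x + 3)(x - 6).
Expand and collect terms: -x² + 11x - 3 = 0.
By the quadratic formula, x = (-11 ± √109) / -2, so x ≈ 0.2798 or x ≈ 10.7202.
Neither value makes a denominator zero (x ≠ -3, x ≠ 6), so both are valid.

x = 0.2798 or x = 10.7202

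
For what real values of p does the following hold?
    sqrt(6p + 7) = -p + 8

p = 3

Square both sides: 6p + 7 = (-p + 8)^2.
Expand and rearrange: p^2 - 22p + 57 = 0.
Solving gives p = 19 or p = 3.
Check each candidate in the original equation:
  p = 19: sqrt(121) = 11, while -p + 8 = -11 — extraneous.
  p = 3: sqrt(25) = 5, while -p + 8 = 5 — valid.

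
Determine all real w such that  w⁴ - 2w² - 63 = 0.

w = -3 or w = 3

Let u = w². The equation becomes u² - 2u - 63 = 0.
Factor: (u + 7)(u - 9) = 0, so u = -7 or u = 9.
w² = -7 < 0 has no real solution.
w² = 9 gives w = ±3.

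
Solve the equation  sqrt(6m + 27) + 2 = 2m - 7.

Isolate the radical: sqrt(6m + 27) = 2m - 9.
Square both sides: 6m + 27 = (2m - 9)^2.
Expand and rearrange: 4m^2 - 42m + 54 = 0.
Solving gives m = 9 or m = 1.5.
Check each candidate in the original equation:
  m = 9: sqrt(81) = 9, while 2m - 9 = 9 — valid.
  m = 1.5: sqrt(36) = 6, while 2m - 9 = -6 — extraneous.

m = 9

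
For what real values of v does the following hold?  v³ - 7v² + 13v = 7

v = 1 or v = 1.5858 or v = 4.4142

Rearrange: v³ - 7v² + 13v - 7 = 0.
Possible rational roots are divisors of -7. Testing v = 1 gives 0, so (v - 1) is a factor.
Divide: v³ - 7v² + 13v - 7 = (v - 1)(v² - 6v + 7).
Apply the quadratic formula to v² - 6v + 7 = 0: v = (6 ± √8)/2, i.e. v ≈ 4.4142 or v ≈ 1.5858.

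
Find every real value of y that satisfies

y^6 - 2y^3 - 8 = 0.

y = -1.2599 or y = 1.5874

Let u = y^3. The equation becomes u^2 - 2u - 8 = 0.
Factor: (u - 4)(u + 2) = 0, so u = 4 or u = -2.
y^3 = 4 gives y = (4)^(1/3) ~= 1.5874.
y^3 = -2 gives y = -(2)^(1/3) ~= -1.2599.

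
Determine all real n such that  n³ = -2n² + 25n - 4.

n = -6.1623 or n = 0.1623 or n = 4

Rearrange: n³ + 2n² - 25n + 4 = 0.
Possible rational roots are divisors of 4. Testing n = 4 gives 0, so (n - 4) is a factor.
Divide: n³ + 2n² - 25n + 4 = (n - 4)(n² + 6n - 1).
Apply the quadratic formula to n² + 6n - 1 = 0: n = (-6 ± √40)/2, i.e. n ≈ 0.1623 or n ≈ -6.1623.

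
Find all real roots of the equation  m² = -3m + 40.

Bring every term to one side: m² + 3m - 40 = 0.
Factor: (m - 5)(m + 8) = 0.
So m = 5 or m = -8.

m = -8 or m = 5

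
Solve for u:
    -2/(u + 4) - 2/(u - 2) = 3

Multiply both sides by (u + 4)(u - 2):
-2(u - 2) - 2(u + 4) = 3(u + 4)(u - 2).
Expand and collect terms: 3u² + 10u - 20 = 0.
By the quadratic formula, u = (-10 ± √340) / 6, so u ≈ 1.4065 or u ≈ -4.7398.
Neither value makes a denominator zero (u ≠ -4, u ≠ 2), so both are valid.

u = -4.7398 or u = 1.4065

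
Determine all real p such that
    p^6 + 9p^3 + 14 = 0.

p = -1.9129 or p = -1.2599

Let u = p^3. The equation becomes u^2 + 9u + 14 = 0.
Factor: (u + 7)(u + 2) = 0, so u = -7 or u = -2.
p^3 = -7 gives p = -(7)^(1/3) ~= -1.9129.
p^3 = -2 gives p = -(2)^(1/3) ~= -1.2599.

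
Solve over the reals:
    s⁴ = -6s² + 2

s = -0.5627 or s = 0.5627

Let u = s². The equation becomes u² + 6u - 2 = 0.
By the quadratic formula, u = -3 + √(11) or u = -√(11) - 3.
s² = -3 + √(11) gives s = ±√(-3 + √(11)) ≈ ±0.5627.
s² = -√(11) - 3 < 0 has no real solution.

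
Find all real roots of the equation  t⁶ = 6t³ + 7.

t = -1 or t = 1.9129

Let u = t³. The equation becomes u² - 6u - 7 = 0.
Factor: (u + 1)(u - 7) = 0, so u = -1 or u = 7.
t³ = -1 gives t = -1.
t³ = 7 gives t = ∛(7) ≈ 1.9129.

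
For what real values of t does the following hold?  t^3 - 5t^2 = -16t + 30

t = 3

Rearrange: t^3 - 5t^2 + 16t - 30 = 0.
Possible rational roots are divisors of -30. Testing t = 3 gives 0, so (t - 3) is a factor.
Divide: t^3 - 5t^2 + 16t - 30 = (t - 3)(t^2 - 2t + 10).
The quadratic t^2 - 2t + 10 has discriminant -36 < 0, so no further real roots.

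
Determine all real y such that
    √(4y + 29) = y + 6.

y = -1

Square both sides: 4y + 29 = (y + 6)².
Expand and rearrange: y² + 8y + 7 = 0.
Solving gives y = -1 or y = -7.
Check each candidate in the original equation:
  y = -1: √(25) = 5, while y + 6 = 5 — valid.
  y = -7: √(1) = 1, while y + 6 = -1 — extraneous.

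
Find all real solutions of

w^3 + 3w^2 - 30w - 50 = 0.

Possible rational roots are divisors of -50. Testing w = 5 gives 0, so (w - 5) is a factor.
Divide: w^3 + 3w^2 - 30w - 50 = (w - 5)(w^2 + 8w + 10).
Apply the quadratic formula to w^2 + 8w + 10 = 0: w = (-8 +/- sqrt(24))/2, i.e. w ~= -1.5505 or w ~= -6.4495.

w = -6.4495 or w = -1.5505 or w = 5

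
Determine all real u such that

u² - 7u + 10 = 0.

u = 2 or u = 5

Factor: (u - 2)(u - 5) = 0.
So u = 2 or u = 5.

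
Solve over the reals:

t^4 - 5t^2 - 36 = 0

Let u = t^2. The equation becomes u^2 - 5u - 36 = 0.
Factor: (u - 9)(u + 4) = 0, so u = 9 or u = -4.
t^2 = 9 gives t = +/-3.
t^2 = -4 < 0 has no real solution.

t = -3 or t = 3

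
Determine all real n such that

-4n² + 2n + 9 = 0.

n = -1.2707 or n = 1.7707

Discriminant: (2)² − 4·(-4)·9 = 148.
Quadratic formula: n = (-2 ± √148) / (-8).
So n = 1/4 - √(37)/4 ≈ -1.2707 or n = 1/4 + √(37)/4 ≈ 1.7707.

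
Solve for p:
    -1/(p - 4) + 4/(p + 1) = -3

p = -2.266 or p = 4.266

Multiply both sides by (p - 4)(p + 1):
-(p + 1) + 4(p - 4) = -3(p - 4)(p + 1).
Expand and collect terms: -3p² + 6p + 29 = 0.
By the quadratic formula, p = (-6 ± √384) / -6, so p ≈ -2.266 or p ≈ 4.266.
Neither value makes a denominator zero (p ≠ 4, p ≠ -1), so both are valid.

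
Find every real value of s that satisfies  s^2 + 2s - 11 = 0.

Discriminant: (2)^2 - 4*1*(-11) = 48.
Quadratic formula: s = (-2 +/- sqrt(48)) / 2.
So s = -1 + 2*sqrt(3) ~= 2.4641 or s = -2*sqrt(3) - 1 ~= -4.4641.

s = -4.4641 or s = 2.4641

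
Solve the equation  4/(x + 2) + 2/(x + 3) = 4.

x = -2.7808 or x = -0.7192

Multiply both sides by (x + 2)(x + 3):
4(x + 3) + 2(x + 2) = 4(x + 2)(x + 3).
Expand and collect terms: 4x^2 + 14x + 8 = 0.
By the quadratic formula, x = (-14 +/- sqrt(68)) / 8, so x ~= -0.7192 or x ~= -2.7808.
Neither value makes a denominator zero (x != -2, x != -3), so both are valid.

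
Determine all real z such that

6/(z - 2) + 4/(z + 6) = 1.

Multiply both sides by (z - 2)(z + 6):
6(z + 6) + 4(z - 2) = (z - 2)(z + 6).
Expand and collect terms: z² - 6z - 40 = 0.
Factor or apply the quadratic formula: z = 10 or z = -4.
Neither value makes a denominator zero (z ≠ 2, z ≠ -6), so both are valid.

z = -4 or z = 10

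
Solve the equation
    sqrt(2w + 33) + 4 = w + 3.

w = 8

Isolate the radical: sqrt(2w + 33) = w - 1.
Square both sides: 2w + 33 = (w - 1)^2.
Expand and rearrange: w^2 - 4w - 32 = 0.
Solving gives w = 8 or w = -4.
Check each candidate in the original equation:
  w = 8: sqrt(49) = 7, while w - 1 = 7 — valid.
  w = -4: sqrt(25) = 5, while w - 1 = -5 — extraneous.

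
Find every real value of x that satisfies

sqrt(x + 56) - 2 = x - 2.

Isolate the radical: sqrt(x + 56) = x.
Square both sides: x + 56 = (x)^2.
Expand and rearrange: x^2 - x - 56 = 0.
Solving gives x = 8 or x = -7.
Check each candidate in the original equation:
  x = 8: sqrt(64) = 8, while x = 8 — valid.
  x = -7: sqrt(49) = 7, while x = -7 — extraneous.

x = 8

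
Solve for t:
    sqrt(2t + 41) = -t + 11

Square both sides: 2t + 41 = (-t + 11)^2.
Expand and rearrange: t^2 - 24t + 80 = 0.
Solving gives t = 20 or t = 4.
Check each candidate in the original equation:
  t = 20: sqrt(81) = 9, while -t + 11 = -9 — extraneous.
  t = 4: sqrt(49) = 7, while -t + 11 = 7 — valid.

t = 4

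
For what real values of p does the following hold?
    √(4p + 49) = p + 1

p = 8

Square both sides: 4p + 49 = (p + 1)².
Expand and rearrange: p² - 2p - 48 = 0.
Solving gives p = 8 or p = -6.
Check each candidate in the original equation:
  p = 8: √(81) = 9, while p + 1 = 9 — valid.
  p = -6: √(25) = 5, while p + 1 = -5 — extraneous.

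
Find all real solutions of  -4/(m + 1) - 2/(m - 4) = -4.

m = -0.1085 or m = 4.6085

Multiply both sides by (m + 1)(m - 4):
-4(m - 4) - 2(m + 1) = -4(m + 1)(m - 4).
Expand and collect terms: -4m^2 + 18m + 2 = 0.
By the quadratic formula, m = (-18 +/- sqrt(356)) / -8, so m ~= -0.1085 or m ~= 4.6085.
Neither value makes a denominator zero (m != -1, m != 4), so both are valid.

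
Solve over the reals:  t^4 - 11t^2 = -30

t = -2.4495 or t = -2.2361 or t = 2.2361 or t = 2.4495

Let u = t^2. The equation becomes u^2 - 11u + 30 = 0.
Factor: (u - 5)(u - 6) = 0, so u = 5 or u = 6.
t^2 = 5 gives t = +/-sqrt(5) ~= +/-2.2361.
t^2 = 6 gives t = +/-sqrt(6) ~= +/-2.4495.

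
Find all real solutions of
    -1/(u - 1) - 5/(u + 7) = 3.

u = -8.7258 or u = 0.7258

Multiply both sides by (u - 1)(u + 7):
-(u + 7) - 5(u - 1) = 3(u - 1)(u + 7).
Expand and collect terms: 3u² + 24u - 19 = 0.
By the quadratic formula, u = (-24 ± √804) / 6, so u ≈ 0.7258 or u ≈ -8.7258.
Neither value makes a denominator zero (u ≠ 1, u ≠ -7), so both are valid.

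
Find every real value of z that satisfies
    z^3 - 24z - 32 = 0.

Possible rational roots are divisors of -32. Testing z = -4 gives 0, so (z + 4) is a factor.
Divide: z^3 - 24z - 32 = (z + 4)(z^2 - 4z - 8).
Apply the quadratic formula to z^2 - 4z - 8 = 0: z = (4 +/- sqrt(48))/2, i.e. z ~= 5.4641 or z ~= -1.4641.

z = -4 or z = -1.4641 or z = 5.4641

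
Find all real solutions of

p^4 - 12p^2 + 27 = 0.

Let u = p^2. The equation becomes u^2 - 12u + 27 = 0.
Factor: (u - 3)(u - 9) = 0, so u = 3 or u = 9.
p^2 = 3 gives p = +/-sqrt(3) ~= +/-1.7321.
p^2 = 9 gives p = +/-3.

p = -3 or p = -1.7321 or p = 1.7321 or p = 3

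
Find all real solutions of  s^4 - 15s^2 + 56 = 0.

Let u = s^2. The equation becomes u^2 - 15u + 56 = 0.
Factor: (u - 7)(u - 8) = 0, so u = 7 or u = 8.
s^2 = 7 gives s = +/-sqrt(7) ~= +/-2.6458.
s^2 = 8 gives s = +/-2*sqrt(2) ~= +/-2.8284.

s = -2.8284 or s = -2.6458 or s = 2.6458 or s = 2.8284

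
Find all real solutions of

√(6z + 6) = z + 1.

z = -1 or z = 5

Square both sides: 6z + 6 = (z + 1)².
Expand and rearrange: z² - 4z - 5 = 0.
Solving gives z = 5 or z = -1.
Check each candidate in the original equation:
  z = 5: √(36) = 6, while z + 1 = 6 — valid.
  z = -1: √(0) = 0, while z + 1 = 0 — valid.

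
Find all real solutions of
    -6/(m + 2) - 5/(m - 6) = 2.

m = -5.8059 or m = 4.3059

Multiply both sides by (m + 2)(m - 6):
-6(m - 6) - 5(m + 2) = 2(m + 2)(m - 6).
Expand and collect terms: 2m^2 + 3m - 50 = 0.
By the quadratic formula, m = (-3 +/- sqrt(409)) / 4, so m ~= 4.3059 or m ~= -5.8059.
Neither value makes a denominator zero (m != -2, m != 6), so both are valid.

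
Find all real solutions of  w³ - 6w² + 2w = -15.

w = -1.3028 or w = 2.3028 or w = 5

Rearrange: w³ - 6w² + 2w + 15 = 0.
Possible rational roots are divisors of 15. Testing w = 5 gives 0, so (w - 5) is a factor.
Divide: w³ - 6w² + 2w + 15 = (w - 5)(w² - w - 3).
Apply the quadratic formula to w² - w - 3 = 0: w = (1 ± √13)/2, i.e. w ≈ 2.3028 or w ≈ -1.3028.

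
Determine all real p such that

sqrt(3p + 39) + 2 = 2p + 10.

Isolate the radical: sqrt(3p + 39) = 2p + 8.
Square both sides: 3p + 39 = (2p + 8)^2.
Expand and rearrange: 4p^2 + 29p + 25 = 0.
Solving gives p = -1 or p = -6.25.
Check each candidate in the original equation:
  p = -1: sqrt(36) = 6, while 2p + 8 = 6 — valid.
  p = -6.25: sqrt(20.25) = 4.5, while 2p + 8 = -4.5 — extraneous.

p = -1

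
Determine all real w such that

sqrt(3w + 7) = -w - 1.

w = -2

Square both sides: 3w + 7 = (-w - 1)^2.
Expand and rearrange: w^2 - w - 6 = 0.
Solving gives w = 3 or w = -2.
Check each candidate in the original equation:
  w = 3: sqrt(16) = 4, while -w - 1 = -4 — extraneous.
  w = -2: sqrt(1) = 1, while -w - 1 = 1 — valid.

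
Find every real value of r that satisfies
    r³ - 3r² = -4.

Rearrange: r³ - 3r² + 4 = 0.
Possible rational roots are divisors of 4. Testing r = -1 gives 0, so (r + 1) is a factor.
Divide: r³ - 3r² + 4 = (r + 1)(r² - 4r + 4).
The quadratic has the repeated root r = 2.

r = -1 or r = 2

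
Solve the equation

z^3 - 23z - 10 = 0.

z = -4.5616 or z = -0.4384 or z = 5

Possible rational roots are divisors of -10. Testing z = 5 gives 0, so (z - 5) is a factor.
Divide: z^3 - 23z - 10 = (z - 5)(z^2 + 5z + 2).
Apply the quadratic formula to z^2 + 5z + 2 = 0: z = (-5 +/- sqrt(17))/2, i.e. z ~= -0.4384 or z ~= -4.5616.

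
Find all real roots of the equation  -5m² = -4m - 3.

Rearrange to standard form: -5m² + 4m + 3 = 0.
Discriminant: (4)² − 4·(-5)·3 = 76.
Quadratic formula: m = (-4 ± √76) / (-10).
So m = 2/5 - √(19)/5 ≈ -0.4718 or m = 2/5 + √(19)/5 ≈ 1.2718.

m = -0.4718 or m = 1.2718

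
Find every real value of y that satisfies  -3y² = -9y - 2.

Rearrange to standard form: -3y² + 9y + 2 = 0.
Discriminant: (9)² − 4·(-3)·2 = 105.
Quadratic formula: y = (-9 ± √105) / (-6).
So y = 3/2 - √(105)/6 ≈ -0.2078 or y = 3/2 + √(105)/6 ≈ 3.2078.

y = -0.2078 or y = 3.2078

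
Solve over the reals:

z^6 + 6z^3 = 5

z = -1.8891 or z = 0.9052

Let u = z^3. The equation becomes u^2 + 6u - 5 = 0.
By the quadratic formula, u = -3 + sqrt(14) or u = -sqrt(14) - 3.
z^3 = -3 + sqrt(14) gives z = (-3 + sqrt(14))^(1/3) ~= 0.9052.
z^3 = -sqrt(14) - 3 gives z = -(3 + sqrt(14))^(1/3) ~= -1.8891.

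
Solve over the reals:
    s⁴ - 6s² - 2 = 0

Let u = s². The equation becomes u² - 6u - 2 = 0.
By the quadratic formula, u = 3 + √(11) or u = 3 - √(11).
s² = 3 + √(11) gives s = ±√(3 + √(11)) ≈ ±2.5133.
s² = 3 - √(11) < 0 has no real solution.

s = -2.5133 or s = 2.5133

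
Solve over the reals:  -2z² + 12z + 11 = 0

z = -0.8079 or z = 6.8079

Discriminant: (12)² − 4·(-2)·11 = 232.
Quadratic formula: z = (-12 ± √232) / (-4).
So z = 3 - √(58)/2 ≈ -0.8079 or z = 3 + √(58)/2 ≈ 6.8079.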